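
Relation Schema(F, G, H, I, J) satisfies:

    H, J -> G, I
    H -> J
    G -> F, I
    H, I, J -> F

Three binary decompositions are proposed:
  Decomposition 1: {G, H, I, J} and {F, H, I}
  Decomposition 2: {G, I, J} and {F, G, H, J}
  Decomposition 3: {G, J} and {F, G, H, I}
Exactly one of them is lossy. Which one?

Decomposition 1: common = {H, I}, closure = {F, G, H, I, J} → lossless.
Decomposition 2: common = {G, J}, closure = {F, G, I, J} → lossless.
Decomposition 3: common = {G}, closure = {F, G, I} → lossy.

Decomposition 3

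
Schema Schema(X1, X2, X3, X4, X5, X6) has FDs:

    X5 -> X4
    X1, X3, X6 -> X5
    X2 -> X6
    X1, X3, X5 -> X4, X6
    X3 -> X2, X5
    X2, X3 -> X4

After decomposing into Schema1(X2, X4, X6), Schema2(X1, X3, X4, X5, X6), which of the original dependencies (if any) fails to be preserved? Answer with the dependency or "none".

Check X3 → X2, X5: no single fragment contains all of {X2, X3, X5}, and the restricted closure of {X3} across the fragments never reaches {X2, X5}.
X5 → X4 is preserved.
X1, X3, X6 → X5 is preserved.
X2 → X6 is preserved.
X1, X3, X5 → X4, X6 is preserved.
X2, X3 → X4 is preserved.

X3 -> X2, X5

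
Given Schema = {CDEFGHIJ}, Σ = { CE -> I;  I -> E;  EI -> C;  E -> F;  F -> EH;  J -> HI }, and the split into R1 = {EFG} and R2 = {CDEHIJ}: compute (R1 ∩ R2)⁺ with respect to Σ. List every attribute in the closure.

EFH

R1 ∩ R2 = {E}.
E → F applies, adding F
F → EH applies, adding H
Closure: {EFH}.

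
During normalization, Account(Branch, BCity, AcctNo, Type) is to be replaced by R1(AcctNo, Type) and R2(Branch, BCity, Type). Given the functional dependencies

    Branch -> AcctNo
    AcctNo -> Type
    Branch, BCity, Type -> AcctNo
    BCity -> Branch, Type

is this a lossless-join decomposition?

Common attributes: R1 ∩ R2 = {Type}.
No dependency enlarges {Type}, so (Type)⁺ = {Type}.
The closure contains neither all of R1 = {AcctNo, Type} nor all of R2 = {Branch, BCity, Type}, so the common attributes are not a superkey of either fragment. The join is lossy.

No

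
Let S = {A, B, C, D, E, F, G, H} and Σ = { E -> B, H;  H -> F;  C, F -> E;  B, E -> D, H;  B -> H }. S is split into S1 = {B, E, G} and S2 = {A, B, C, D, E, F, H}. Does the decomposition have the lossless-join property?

No

Common attributes: S1 ∩ S2 = {B, E}.
Closure of {B, E}: E → B, H applies, adding H; H → F applies, adding F; B, E → D, H applies, adding D. So (B, E)⁺ = {B, D, E, F, H}.
The closure contains neither all of S1 = {B, E, G} nor all of S2 = {A, B, C, D, E, F, H}, so the common attributes are not a superkey of either fragment. The join is lossy.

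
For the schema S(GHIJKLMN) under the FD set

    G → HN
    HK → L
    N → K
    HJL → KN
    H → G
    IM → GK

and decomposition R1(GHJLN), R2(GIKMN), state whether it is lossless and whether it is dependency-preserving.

lossy but dependency-preserving

Lossless test: (GN)⁺ = {GHKLN}, which is a superkey of neither fragment — lossy.
Dependency preservation: HK → L; HJL → KN are not contained in any single fragment, but the restricted closure of each left-hand side across the fragments still reaches the right-hand side; the remaining FDs each lie inside some fragment. All dependencies are preserved.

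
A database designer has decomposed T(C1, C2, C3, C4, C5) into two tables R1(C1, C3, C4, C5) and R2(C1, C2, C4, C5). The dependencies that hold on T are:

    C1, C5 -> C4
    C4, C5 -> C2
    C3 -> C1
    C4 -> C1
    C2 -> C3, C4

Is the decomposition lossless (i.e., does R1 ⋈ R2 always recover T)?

Yes

Common attributes: R1 ∩ R2 = {C1, C4, C5}.
Closure of {C1, C4, C5}: C4, C5 → C2 applies, adding C2; C2 → C3, C4 applies, adding C3. So (C1, C4, C5)⁺ = {C1, C2, C3, C4, C5}.
This closure contains every attribute of R1, so R1 ∩ R2 → R1. The join is lossless.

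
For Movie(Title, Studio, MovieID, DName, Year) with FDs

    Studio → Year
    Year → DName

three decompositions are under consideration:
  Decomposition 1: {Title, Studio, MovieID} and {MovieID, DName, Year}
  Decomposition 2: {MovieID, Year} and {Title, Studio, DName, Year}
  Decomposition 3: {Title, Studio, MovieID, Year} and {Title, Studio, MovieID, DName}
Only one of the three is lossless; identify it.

Decomposition 3

Decomposition 1: common = {MovieID}, closure = {MovieID} → lossy.
Decomposition 2: common = {Year}, closure = {DName, Year} → lossy.
Decomposition 3: common = {Title, Studio, MovieID}, closure = {Title, Studio, MovieID, DName, Year} → lossless.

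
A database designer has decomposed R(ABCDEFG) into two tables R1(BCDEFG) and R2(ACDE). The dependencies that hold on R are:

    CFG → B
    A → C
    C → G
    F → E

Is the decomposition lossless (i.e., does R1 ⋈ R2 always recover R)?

No

Common attributes: R1 ∩ R2 = {CDE}.
Closure of {CDE}: C → G applies, adding G. So (CDE)⁺ = {CDEG}.
The closure contains neither all of R1 = {BCDEFG} nor all of R2 = {ACDE}, so the common attributes are not a superkey of either fragment. The join is lossy.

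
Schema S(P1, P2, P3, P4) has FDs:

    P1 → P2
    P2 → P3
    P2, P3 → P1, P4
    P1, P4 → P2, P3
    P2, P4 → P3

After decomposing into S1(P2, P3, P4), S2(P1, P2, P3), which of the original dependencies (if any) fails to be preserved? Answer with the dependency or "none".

none

P1 → P2 lies within S2.
P2 → P3 lies within S1.
P2, P3 → P1, P4: restricted closure across fragments reaches P1, P4.
P1, P4 → P2, P3: restricted closure across fragments reaches P2, P3.
P2, P4 → P3 lies within S1.
Every dependency is enforceable on the fragments, so the decomposition is dependency-preserving.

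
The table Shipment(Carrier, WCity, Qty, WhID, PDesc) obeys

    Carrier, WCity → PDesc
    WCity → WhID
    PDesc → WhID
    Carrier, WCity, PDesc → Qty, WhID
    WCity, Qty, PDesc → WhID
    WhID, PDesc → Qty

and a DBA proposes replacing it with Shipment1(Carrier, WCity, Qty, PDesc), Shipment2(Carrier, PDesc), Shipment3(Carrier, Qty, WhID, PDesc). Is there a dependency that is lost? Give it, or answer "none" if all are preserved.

Check WCity → WhID: no single fragment contains all of {WCity, WhID}, and the restricted closure of {WCity} across the fragments never reaches {WhID}.
Carrier, WCity → PDesc is preserved.
PDesc → WhID is preserved.
Carrier, WCity, PDesc → Qty, WhID is preserved.
WCity, Qty, PDesc → WhID is preserved.
WhID, PDesc → Qty is preserved.

WCity → WhID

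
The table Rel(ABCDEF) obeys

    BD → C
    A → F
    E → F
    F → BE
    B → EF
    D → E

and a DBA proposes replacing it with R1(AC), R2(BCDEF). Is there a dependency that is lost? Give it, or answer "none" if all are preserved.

Check A → F: no single fragment contains all of {AF}, and the restricted closure of {A} across the fragments never reaches {F}.
BD → C is preserved.
E → F is preserved.
F → BE is preserved.
B → EF is preserved.
D → E is preserved.

A → F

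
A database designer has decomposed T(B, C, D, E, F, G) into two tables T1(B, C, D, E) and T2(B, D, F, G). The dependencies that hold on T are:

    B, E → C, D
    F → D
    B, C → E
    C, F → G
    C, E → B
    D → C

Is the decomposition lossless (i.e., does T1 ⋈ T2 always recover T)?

Common attributes: T1 ∩ T2 = {B, D}.
Closure of {B, D}: D → C applies, adding C; B, C → E applies, adding E. So (B, D)⁺ = {B, C, D, E}.
This closure contains every attribute of T1, so T1 ∩ T2 → T1. The join is lossless.

Yes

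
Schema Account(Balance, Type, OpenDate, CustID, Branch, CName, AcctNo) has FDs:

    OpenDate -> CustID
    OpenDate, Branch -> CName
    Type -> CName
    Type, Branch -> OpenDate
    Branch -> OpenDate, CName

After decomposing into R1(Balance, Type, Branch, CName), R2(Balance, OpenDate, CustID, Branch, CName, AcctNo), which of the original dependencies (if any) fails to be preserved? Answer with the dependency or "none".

OpenDate → CustID lies within R2.
OpenDate, Branch → CName lies within R2.
Type → CName lies within R1.
Type, Branch → OpenDate: restricted closure across fragments reaches OpenDate.
Branch → OpenDate, CName lies within R2.
Every dependency is enforceable on the fragments, so the decomposition is dependency-preserving.

none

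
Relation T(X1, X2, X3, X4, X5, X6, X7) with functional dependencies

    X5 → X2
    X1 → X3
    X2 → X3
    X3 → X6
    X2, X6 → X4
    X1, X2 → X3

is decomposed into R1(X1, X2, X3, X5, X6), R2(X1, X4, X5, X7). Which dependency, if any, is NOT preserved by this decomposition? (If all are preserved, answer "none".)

Check X2, X6 → X4: no single fragment contains all of {X2, X4, X6}, and the restricted closure of {X2, X6} across the fragments never reaches {X4}.
X5 → X2 is preserved.
X1 → X3 is preserved.
X2 → X3 is preserved.
X3 → X6 is preserved.
X1, X2 → X3 is preserved.

X2, X6 → X4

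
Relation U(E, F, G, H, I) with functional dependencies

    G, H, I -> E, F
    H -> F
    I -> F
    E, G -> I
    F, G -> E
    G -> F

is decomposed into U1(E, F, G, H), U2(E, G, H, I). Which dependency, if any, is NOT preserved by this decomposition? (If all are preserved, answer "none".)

I -> F

Check I → F: no single fragment contains all of {F, I}, and the restricted closure of {I} across the fragments never reaches {F}.
G, H, I → E, F is preserved.
H → F is preserved.
E, G → I is preserved.
F, G → E is preserved.
G → F is preserved.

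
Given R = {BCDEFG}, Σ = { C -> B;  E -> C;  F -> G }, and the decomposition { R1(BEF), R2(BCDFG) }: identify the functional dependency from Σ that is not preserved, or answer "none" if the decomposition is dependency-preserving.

Check E → C: no single fragment contains all of {CE}, and the restricted closure of {E} across the fragments never reaches {C}.
C → B is preserved.
F → G is preserved.

E -> C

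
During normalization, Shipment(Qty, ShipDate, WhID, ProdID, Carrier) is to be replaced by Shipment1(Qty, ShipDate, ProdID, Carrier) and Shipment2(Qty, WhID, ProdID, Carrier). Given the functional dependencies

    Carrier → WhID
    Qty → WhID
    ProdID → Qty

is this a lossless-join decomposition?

Yes

Common attributes: Shipment1 ∩ Shipment2 = {Qty, ProdID, Carrier}.
Closure of {Qty, ProdID, Carrier}: Carrier → WhID applies, adding WhID. So (Qty, ProdID, Carrier)⁺ = {Qty, WhID, ProdID, Carrier}.
This closure contains every attribute of Shipment2, so Shipment1 ∩ Shipment2 → Shipment2. The join is lossless.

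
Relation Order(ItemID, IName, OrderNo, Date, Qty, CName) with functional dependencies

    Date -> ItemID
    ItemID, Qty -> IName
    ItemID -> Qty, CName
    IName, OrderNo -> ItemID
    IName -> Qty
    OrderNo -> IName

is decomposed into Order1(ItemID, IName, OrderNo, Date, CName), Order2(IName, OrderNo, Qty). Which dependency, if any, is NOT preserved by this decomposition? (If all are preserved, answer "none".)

none

Date → ItemID lies within Order1.
ItemID, Qty → IName: restricted closure across fragments reaches IName.
ItemID → Qty, CName: restricted closure across fragments reaches Qty, CName.
IName, OrderNo → ItemID lies within Order1.
IName → Qty lies within Order2.
OrderNo → IName lies within Order1.
Every dependency is enforceable on the fragments, so the decomposition is dependency-preserving.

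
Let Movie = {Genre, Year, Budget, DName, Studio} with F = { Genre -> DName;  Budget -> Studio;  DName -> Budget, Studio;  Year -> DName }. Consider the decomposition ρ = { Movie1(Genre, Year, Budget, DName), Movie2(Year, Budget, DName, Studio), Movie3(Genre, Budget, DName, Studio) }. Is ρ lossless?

Yes

Chase test. Columns are Genre, Year, Budget, DName, Studio; row i has aⱼ where attribute j ∈ Moviei, else bᵢⱼ.
Initial tableau (one row per fragment):
  row 1: a1 a2 a3 a4 b15
  row 2: b21 a2 a3 a4 a5
  row 3: a1 b32 a3 a4 a5
Rows 1 and 2 agree on Budget; apply Budget→Studio and equate their Studio entries.
Row 1 is now all distinguished symbols — the join is lossless.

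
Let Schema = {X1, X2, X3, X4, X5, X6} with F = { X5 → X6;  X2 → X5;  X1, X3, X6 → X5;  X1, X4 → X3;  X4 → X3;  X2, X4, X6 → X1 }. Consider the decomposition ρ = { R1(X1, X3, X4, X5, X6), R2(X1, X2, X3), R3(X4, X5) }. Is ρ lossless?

Chase test. Columns are X1, X2, X3, X4, X5, X6; row i has aⱼ where attribute j ∈ Ri, else bᵢⱼ.
Initial tableau (one row per fragment):
  row 1: a1 b12 a3 a4 a5 a6
  row 2: a1 a2 a3 b24 b25 b26
  row 3: b31 b32 b33 a4 a5 b36
Rows 1 and 3 agree on X5; apply X5→X6 and equate their X6 entries.
Rows 1 and 3 agree on X4; apply X4→X3 and equate their X3 entries.
No row becomes fully distinguished — the join is lossy.

No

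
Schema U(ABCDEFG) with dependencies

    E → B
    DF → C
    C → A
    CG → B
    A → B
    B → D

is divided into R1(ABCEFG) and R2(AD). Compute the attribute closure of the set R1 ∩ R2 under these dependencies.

ABD

R1 ∩ R2 = {A}.
A → B applies, adding B
B → D applies, adding D
Closure: {ABD}.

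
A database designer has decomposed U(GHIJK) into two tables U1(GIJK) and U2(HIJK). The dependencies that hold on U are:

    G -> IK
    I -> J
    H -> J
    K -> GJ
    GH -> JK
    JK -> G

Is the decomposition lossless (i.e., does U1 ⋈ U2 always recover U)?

Yes

Common attributes: U1 ∩ U2 = {IJK}.
Closure of {IJK}: K → GJ applies, adding G. So (IJK)⁺ = {GIJK}.
This closure contains every attribute of U1, so U1 ∩ U2 → U1. The join is lossless.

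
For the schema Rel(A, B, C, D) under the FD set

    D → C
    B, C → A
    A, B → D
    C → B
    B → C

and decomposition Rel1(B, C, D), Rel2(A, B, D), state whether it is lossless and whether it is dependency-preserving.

Lossless test: (B, D)⁺ = {A, B, C, D}, which contains all of one fragment — lossless.
Dependency preservation: B, C → A is not contained in any single fragment, but the restricted closure of its left-hand side across the fragments still reaches the right-hand side; the remaining FDs each lie inside some fragment. All dependencies are preserved.

lossless and dependency-preserving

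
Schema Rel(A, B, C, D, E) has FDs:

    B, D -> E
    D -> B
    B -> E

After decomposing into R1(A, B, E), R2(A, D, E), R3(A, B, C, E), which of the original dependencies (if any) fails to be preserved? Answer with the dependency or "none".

Check D → B: no single fragment contains all of {B, D}, and the restricted closure of {D} across the fragments never reaches {B}.
B, D → E is preserved.
B → E is preserved.

D -> B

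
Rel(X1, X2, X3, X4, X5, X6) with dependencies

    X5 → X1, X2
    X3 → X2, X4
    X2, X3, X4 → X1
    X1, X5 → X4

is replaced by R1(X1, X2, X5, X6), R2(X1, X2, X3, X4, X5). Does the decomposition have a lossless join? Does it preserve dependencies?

lossy but dependency-preserving

Lossless test: (X1, X2, X5)⁺ = {X1, X2, X4, X5}, which is a superkey of neither fragment — lossy.
Dependency preservation: every FD's attributes lie within a single fragment, so each can be enforced locally — preserved.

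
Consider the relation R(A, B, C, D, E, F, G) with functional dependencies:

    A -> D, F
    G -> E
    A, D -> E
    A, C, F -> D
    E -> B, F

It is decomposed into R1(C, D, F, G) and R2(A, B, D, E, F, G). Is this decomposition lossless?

No

Common attributes: R1 ∩ R2 = {D, F, G}.
Closure of {D, F, G}: G → E applies, adding E; E → B, F applies, adding B. So (D, F, G)⁺ = {B, D, E, F, G}.
The closure contains neither all of R1 = {C, D, F, G} nor all of R2 = {A, B, D, E, F, G}, so the common attributes are not a superkey of either fragment. The join is lossy.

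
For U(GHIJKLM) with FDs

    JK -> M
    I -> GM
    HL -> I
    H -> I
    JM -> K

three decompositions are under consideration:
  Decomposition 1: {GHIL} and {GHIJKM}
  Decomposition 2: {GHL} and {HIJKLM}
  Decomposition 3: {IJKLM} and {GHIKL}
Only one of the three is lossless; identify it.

Decomposition 2

Decomposition 1: common = {GHI}, closure = {GHIM} → lossy.
Decomposition 2: common = {HL}, closure = {GHILM} → lossless.
Decomposition 3: common = {IKL}, closure = {GIKLM} → lossy.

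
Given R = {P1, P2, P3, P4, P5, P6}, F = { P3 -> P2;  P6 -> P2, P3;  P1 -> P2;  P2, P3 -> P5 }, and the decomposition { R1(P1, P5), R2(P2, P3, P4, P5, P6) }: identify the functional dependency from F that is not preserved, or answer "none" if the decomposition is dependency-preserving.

P1 -> P2

Check P1 → P2: no single fragment contains all of {P1, P2}, and the restricted closure of {P1} across the fragments never reaches {P2}.
P3 → P2 is preserved.
P6 → P2, P3 is preserved.
P2, P3 → P5 is preserved.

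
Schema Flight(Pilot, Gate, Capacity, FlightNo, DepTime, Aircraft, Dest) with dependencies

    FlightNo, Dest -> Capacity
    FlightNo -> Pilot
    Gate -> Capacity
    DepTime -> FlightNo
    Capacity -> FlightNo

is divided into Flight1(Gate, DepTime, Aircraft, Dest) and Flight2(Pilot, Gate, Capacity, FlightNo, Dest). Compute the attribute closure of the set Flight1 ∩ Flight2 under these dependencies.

Flight1 ∩ Flight2 = {Gate, Dest}.
Gate → Capacity applies, adding Capacity
Capacity → FlightNo applies, adding FlightNo
FlightNo → Pilot applies, adding Pilot
Closure: {Pilot, Gate, Capacity, FlightNo, Dest}.

Pilot, Gate, Capacity, FlightNo, Dest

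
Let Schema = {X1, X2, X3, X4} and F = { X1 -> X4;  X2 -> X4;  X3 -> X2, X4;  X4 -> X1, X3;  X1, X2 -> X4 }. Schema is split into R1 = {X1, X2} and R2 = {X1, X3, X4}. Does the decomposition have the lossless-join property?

Yes

Common attributes: R1 ∩ R2 = {X1}.
Closure of {X1}: X1 → X4 applies, adding X4; X4 → X1, X3 applies, adding X3; X3 → X2, X4 applies, adding X2. So (X1)⁺ = {X1, X2, X3, X4}.
This closure contains every attribute of R1, so R1 ∩ R2 → R1. The join is lossless.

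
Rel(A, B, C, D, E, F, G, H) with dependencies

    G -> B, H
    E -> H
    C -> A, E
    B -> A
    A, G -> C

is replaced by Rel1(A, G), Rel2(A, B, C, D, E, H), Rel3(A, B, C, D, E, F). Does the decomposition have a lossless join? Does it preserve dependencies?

lossy and not dependency-preserving

Lossless test (chase): Rows 2 and 3 agree on E; apply E→H and equate their H entries. No row becomes fully distinguished — the join is lossy.
Dependency preservation: the restricted closure of {G} across the fragments never reaches {B, H}, so G → B, H cannot be enforced without a join — not preserved.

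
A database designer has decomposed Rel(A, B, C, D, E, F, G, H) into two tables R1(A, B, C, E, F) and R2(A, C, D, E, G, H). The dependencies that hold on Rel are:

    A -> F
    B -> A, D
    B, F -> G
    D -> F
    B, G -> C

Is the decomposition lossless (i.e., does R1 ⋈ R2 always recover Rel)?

No

Common attributes: R1 ∩ R2 = {A, C, E}.
Closure of {A, C, E}: A → F applies, adding F. So (A, C, E)⁺ = {A, C, E, F}.
The closure contains neither all of R1 = {A, B, C, E, F} nor all of R2 = {A, C, D, E, G, H}, so the common attributes are not a superkey of either fragment. The join is lossy.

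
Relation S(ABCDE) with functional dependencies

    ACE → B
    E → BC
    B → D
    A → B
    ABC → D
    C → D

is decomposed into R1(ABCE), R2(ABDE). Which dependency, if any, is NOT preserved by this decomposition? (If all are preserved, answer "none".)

Check C → D: no single fragment contains all of {CD}, and the restricted closure of {C} across the fragments never reaches {D}.
ACE → B is preserved.
E → BC is preserved.
B → D is preserved.
A → B is preserved.
ABC → D is preserved.

C → D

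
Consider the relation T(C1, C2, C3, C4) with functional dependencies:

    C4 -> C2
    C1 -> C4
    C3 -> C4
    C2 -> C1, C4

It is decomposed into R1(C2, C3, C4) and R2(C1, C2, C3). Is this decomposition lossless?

Yes

Common attributes: R1 ∩ R2 = {C2, C3}.
Closure of {C2, C3}: C3 → C4 applies, adding C4; C2 → C1, C4 applies, adding C1. So (C2, C3)⁺ = {C1, C2, C3, C4}.
This closure contains every attribute of R1, so R1 ∩ R2 → R1. The join is lossless.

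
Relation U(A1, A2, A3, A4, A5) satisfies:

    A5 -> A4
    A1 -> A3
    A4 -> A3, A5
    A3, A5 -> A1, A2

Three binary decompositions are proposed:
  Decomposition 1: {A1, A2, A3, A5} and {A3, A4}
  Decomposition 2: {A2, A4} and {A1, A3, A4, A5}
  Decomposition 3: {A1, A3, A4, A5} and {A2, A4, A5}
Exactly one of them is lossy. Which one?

Decomposition 1

Decomposition 1: common = {A3}, closure = {A3} → lossy.
Decomposition 2: common = {A4}, closure = {A1, A2, A3, A4, A5} → lossless.
Decomposition 3: common = {A4, A5}, closure = {A1, A2, A3, A4, A5} → lossless.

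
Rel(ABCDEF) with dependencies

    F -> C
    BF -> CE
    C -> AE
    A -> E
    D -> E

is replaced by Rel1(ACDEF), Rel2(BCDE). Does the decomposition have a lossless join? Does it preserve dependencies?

lossy but dependency-preserving

Lossless test: (CDE)⁺ = {ACDE}, which is a superkey of neither fragment — lossy.
Dependency preservation: BF → CE is not contained in any single fragment, but the restricted closure of its left-hand side across the fragments still reaches the right-hand side; the remaining FDs each lie inside some fragment. All dependencies are preserved.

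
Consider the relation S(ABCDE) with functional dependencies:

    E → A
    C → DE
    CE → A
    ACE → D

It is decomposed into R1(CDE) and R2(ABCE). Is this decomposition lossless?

Yes

Common attributes: R1 ∩ R2 = {CE}.
Closure of {CE}: E → A applies, adding A; C → DE applies, adding D. So (CE)⁺ = {ACDE}.
This closure contains every attribute of R1, so R1 ∩ R2 → R1. The join is lossless.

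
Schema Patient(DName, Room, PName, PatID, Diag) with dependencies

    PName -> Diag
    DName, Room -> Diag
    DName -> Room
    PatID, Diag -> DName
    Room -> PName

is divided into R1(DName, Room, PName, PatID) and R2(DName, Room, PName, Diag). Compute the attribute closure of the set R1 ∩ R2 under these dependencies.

R1 ∩ R2 = {DName, Room, PName}.
PName → Diag applies, adding Diag
Closure: {DName, Room, PName, Diag}.

DName, Room, PName, Diag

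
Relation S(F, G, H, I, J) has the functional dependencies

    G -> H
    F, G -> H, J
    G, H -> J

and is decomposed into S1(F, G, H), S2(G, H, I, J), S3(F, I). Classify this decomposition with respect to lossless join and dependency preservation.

Lossless test (chase): Rows 1 and 2 agree on G, H; apply G, H→J and equate their J entries. No row becomes fully distinguished — the join is lossy.
Dependency preservation: F, G → H, J is not contained in any single fragment, but the restricted closure of its left-hand side across the fragments still reaches the right-hand side; the remaining FDs each lie inside some fragment. All dependencies are preserved.

lossy but dependency-preserving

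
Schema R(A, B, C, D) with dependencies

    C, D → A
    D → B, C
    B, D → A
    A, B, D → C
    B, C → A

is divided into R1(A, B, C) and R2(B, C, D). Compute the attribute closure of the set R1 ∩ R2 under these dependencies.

A, B, C

R1 ∩ R2 = {B, C}.
B, C → A applies, adding A
Closure: {A, B, C}.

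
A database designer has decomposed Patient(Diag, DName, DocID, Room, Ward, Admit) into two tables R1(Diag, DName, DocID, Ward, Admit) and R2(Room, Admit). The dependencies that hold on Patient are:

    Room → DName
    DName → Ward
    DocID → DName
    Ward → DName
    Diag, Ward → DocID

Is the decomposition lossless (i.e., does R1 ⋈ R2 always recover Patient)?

Common attributes: R1 ∩ R2 = {Admit}.
No dependency enlarges {Admit}, so (Admit)⁺ = {Admit}.
The closure contains neither all of R1 = {Diag, DName, DocID, Ward, Admit} nor all of R2 = {Room, Admit}, so the common attributes are not a superkey of either fragment. The join is lossy.

No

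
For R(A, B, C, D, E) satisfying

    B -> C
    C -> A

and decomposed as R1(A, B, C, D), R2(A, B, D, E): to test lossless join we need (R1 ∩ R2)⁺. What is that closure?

R1 ∩ R2 = {A, B, D}.
B → C applies, adding C
Closure: {A, B, C, D}.

A, B, C, D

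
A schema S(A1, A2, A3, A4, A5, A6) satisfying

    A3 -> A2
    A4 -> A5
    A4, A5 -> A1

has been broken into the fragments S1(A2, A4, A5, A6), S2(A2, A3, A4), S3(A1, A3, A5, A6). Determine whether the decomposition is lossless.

No

Chase test. Columns are A1, A2, A3, A4, A5, A6; row i has aⱼ where attribute j ∈ Si, else bᵢⱼ.
Initial tableau (one row per fragment):
  row 1: b11 a2 b13 a4 a5 a6
  row 2: b21 a2 a3 a4 b25 b26
  row 3: a1 b32 a3 b34 a5 a6
Rows 2 and 3 agree on A3; apply A3→A2 and equate their A2 entries.
Rows 1 and 2 agree on A4; apply A4→A5 and equate their A5 entries.
Rows 1 and 2 agree on A4, A5; apply A4, A5→A1 and equate their A1 entries.
No row becomes fully distinguished — the join is lossy.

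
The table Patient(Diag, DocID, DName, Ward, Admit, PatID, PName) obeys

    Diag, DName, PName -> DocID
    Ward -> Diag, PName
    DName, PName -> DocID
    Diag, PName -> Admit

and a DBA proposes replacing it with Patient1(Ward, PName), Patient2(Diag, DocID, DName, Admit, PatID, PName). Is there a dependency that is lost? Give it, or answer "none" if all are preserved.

Ward -> Diag, PName

Check Ward → Diag, PName: no single fragment contains all of {Diag, Ward, PName}, and the restricted closure of {Ward} across the fragments never reaches {Diag, PName}.
Diag, DName, PName → DocID is preserved.
DName, PName → DocID is preserved.
Diag, PName → Admit is preserved.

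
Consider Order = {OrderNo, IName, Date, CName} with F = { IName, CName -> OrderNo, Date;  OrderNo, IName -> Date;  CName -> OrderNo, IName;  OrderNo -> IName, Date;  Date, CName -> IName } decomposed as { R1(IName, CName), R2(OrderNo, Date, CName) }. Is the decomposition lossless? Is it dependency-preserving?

Lossless test: (CName)⁺ = {OrderNo, IName, Date, CName}, which contains all of one fragment — lossless.
Dependency preservation: the restricted closure of {OrderNo} across the fragments never reaches {IName, Date}, so OrderNo → IName, Date cannot be enforced without a join — not preserved.

lossless but not dependency-preserving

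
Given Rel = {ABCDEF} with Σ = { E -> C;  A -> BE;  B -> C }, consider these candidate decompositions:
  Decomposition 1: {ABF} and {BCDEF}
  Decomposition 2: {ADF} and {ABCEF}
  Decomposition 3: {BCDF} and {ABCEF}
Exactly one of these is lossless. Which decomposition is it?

Decomposition 2

Decomposition 1: common = {BF}, closure = {BCF} → lossy.
Decomposition 2: common = {AF}, closure = {ABCEF} → lossless.
Decomposition 3: common = {BCF}, closure = {BCF} → lossy.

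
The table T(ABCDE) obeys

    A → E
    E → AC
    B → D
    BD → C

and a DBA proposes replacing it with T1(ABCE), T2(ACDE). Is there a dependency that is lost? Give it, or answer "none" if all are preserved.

Check B → D: no single fragment contains all of {BD}, and the restricted closure of {B} across the fragments never reaches {D}.
A → E is preserved.
E → AC is preserved.
BD → C is preserved.

B → D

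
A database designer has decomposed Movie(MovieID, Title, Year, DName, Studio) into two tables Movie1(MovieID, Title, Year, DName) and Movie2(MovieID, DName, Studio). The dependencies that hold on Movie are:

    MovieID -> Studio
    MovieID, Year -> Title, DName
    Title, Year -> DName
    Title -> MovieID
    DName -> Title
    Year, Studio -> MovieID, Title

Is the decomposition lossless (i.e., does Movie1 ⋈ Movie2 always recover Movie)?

Yes

Common attributes: Movie1 ∩ Movie2 = {MovieID, DName}.
Closure of {MovieID, DName}: MovieID → Studio applies, adding Studio; DName → Title applies, adding Title. So (MovieID, DName)⁺ = {MovieID, Title, DName, Studio}.
This closure contains every attribute of Movie2, so Movie1 ∩ Movie2 → Movie2. The join is lossless.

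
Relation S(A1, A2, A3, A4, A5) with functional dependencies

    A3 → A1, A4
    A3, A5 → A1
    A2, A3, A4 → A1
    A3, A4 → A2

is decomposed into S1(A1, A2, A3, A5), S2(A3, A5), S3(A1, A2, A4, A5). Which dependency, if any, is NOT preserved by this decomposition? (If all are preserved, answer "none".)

Check A3 → A1, A4: no single fragment contains all of {A1, A3, A4}, and the restricted closure of {A3} across the fragments never reaches {A1, A4}.
A3, A5 → A1 is preserved.
A2, A3, A4 → A1 is preserved.
A3, A4 → A2 is preserved.

A3 → A1, A4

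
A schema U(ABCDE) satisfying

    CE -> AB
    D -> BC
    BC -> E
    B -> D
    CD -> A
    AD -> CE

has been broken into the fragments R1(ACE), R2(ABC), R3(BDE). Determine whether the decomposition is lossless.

Chase test. Columns are ABCDE; row i has aⱼ where attribute j ∈ Ri, else bᵢⱼ.
Initial tableau (one row per fragment):
  row 1: a1 b12 a3 b14 a5
  row 2: a1 a2 a3 b24 b25
  row 3: b31 a2 b33 a4 a5
Rows 2 and 3 agree on B; apply B→D and equate their D entries.
Rows 2 and 3 agree on D; apply D→BC and equate their BC entries.
Rows 2 and 3 agree on BC; apply BC→E and equate their E entries.
Rows 2 and 3 agree on CD; apply CD→A and equate their A entries.
Rows 1 and 2 agree on CE; apply CE→AB and equate their AB entries.
Rows 1 and 2 agree on B; apply B→D and equate their D entries.
Row 1 is now all distinguished symbols — the join is lossless.

Yes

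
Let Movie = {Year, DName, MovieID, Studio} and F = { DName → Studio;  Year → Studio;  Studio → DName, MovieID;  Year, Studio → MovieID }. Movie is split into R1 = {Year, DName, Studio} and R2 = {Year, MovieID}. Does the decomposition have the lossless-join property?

Common attributes: R1 ∩ R2 = {Year}.
Closure of {Year}: Year → Studio applies, adding Studio; Studio → DName, MovieID applies, adding DName, MovieID. So (Year)⁺ = {Year, DName, MovieID, Studio}.
This closure contains every attribute of R1, so R1 ∩ R2 → R1. The join is lossless.

Yes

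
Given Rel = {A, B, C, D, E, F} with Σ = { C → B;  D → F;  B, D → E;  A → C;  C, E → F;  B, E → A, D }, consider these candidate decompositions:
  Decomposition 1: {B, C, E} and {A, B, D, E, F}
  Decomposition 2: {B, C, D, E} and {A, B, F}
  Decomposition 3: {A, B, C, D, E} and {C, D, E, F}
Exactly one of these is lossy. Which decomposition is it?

Decomposition 1: common = {B, E}, closure = {A, B, C, D, E, F} → lossless.
Decomposition 2: common = {B}, closure = {B} → lossy.
Decomposition 3: common = {C, D, E}, closure = {A, B, C, D, E, F} → lossless.

Decomposition 2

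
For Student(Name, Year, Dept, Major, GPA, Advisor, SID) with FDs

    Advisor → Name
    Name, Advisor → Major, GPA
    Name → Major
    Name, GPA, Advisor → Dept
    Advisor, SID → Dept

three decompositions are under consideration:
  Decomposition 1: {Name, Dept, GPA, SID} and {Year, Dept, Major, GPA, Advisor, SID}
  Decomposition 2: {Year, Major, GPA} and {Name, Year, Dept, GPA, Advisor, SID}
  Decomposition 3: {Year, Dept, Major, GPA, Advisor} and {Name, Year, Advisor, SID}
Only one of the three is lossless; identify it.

Decomposition 1: common = {Dept, GPA, SID}, closure = {Dept, GPA, SID} → lossy.
Decomposition 2: common = {Year, GPA}, closure = {Year, GPA} → lossy.
Decomposition 3: common = {Year, Advisor}, closure = {Name, Year, Dept, Major, GPA, Advisor} → lossless.

Decomposition 3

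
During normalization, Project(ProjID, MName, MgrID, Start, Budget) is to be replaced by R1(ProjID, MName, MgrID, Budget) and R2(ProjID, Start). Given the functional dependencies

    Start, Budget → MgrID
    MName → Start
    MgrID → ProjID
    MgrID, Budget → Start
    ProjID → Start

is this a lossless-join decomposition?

Common attributes: R1 ∩ R2 = {ProjID}.
Closure of {ProjID}: ProjID → Start applies, adding Start. So (ProjID)⁺ = {ProjID, Start}.
This closure contains every attribute of R2, so R1 ∩ R2 → R2. The join is lossless.

Yes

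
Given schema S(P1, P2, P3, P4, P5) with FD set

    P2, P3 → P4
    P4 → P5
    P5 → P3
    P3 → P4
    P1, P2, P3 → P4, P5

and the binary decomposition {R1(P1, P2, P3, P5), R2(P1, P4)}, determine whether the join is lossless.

No

Common attributes: R1 ∩ R2 = {P1}.
No dependency enlarges {P1}, so (P1)⁺ = {P1}.
The closure contains neither all of R1 = {P1, P2, P3, P5} nor all of R2 = {P1, P4}, so the common attributes are not a superkey of either fragment. The join is lossy.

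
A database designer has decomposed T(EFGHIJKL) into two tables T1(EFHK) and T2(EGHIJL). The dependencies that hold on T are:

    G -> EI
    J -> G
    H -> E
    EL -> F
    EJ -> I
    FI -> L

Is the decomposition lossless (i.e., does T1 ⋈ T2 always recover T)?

Common attributes: T1 ∩ T2 = {EH}.
No dependency enlarges {EH}, so (EH)⁺ = {EH}.
The closure contains neither all of T1 = {EFHK} nor all of T2 = {EGHIJL}, so the common attributes are not a superkey of either fragment. The join is lossy.

No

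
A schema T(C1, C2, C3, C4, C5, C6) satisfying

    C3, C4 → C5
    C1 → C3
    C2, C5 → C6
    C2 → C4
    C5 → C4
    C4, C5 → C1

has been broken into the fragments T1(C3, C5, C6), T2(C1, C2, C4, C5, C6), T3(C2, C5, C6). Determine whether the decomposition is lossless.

Yes

Chase test. Columns are C1, C2, C3, C4, C5, C6; row i has aⱼ where attribute j ∈ Ti, else bᵢⱼ.
Initial tableau (one row per fragment):
  row 1: b11 b12 a3 b14 a5 a6
  row 2: a1 a2 b23 a4 a5 a6
  row 3: b31 a2 b33 b34 a5 a6
Rows 2 and 3 agree on C2; apply C2→C4 and equate their C4 entries.
Rows 1 and 2 agree on C5; apply C5→C4 and equate their C4 entries.
Rows 1 and 2 agree on C4, C5; apply C4, C5→C1 and equate their C1 entries.
Rows 1 and 3 agree on C4, C5; apply C4, C5→C1 and equate their C1 entries.
Rows 1 and 2 agree on C1; apply C1→C3 and equate their C3 entries.
Rows 1 and 3 agree on C1; apply C1→C3 and equate their C3 entries.
Row 2 is now all distinguished symbols — the join is lossless.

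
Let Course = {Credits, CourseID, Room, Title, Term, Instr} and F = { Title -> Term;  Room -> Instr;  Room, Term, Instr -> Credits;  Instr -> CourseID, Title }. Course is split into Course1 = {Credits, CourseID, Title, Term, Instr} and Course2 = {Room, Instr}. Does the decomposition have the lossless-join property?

No

Common attributes: Course1 ∩ Course2 = {Instr}.
Closure of {Instr}: Instr → CourseID, Title applies, adding CourseID, Title; Title → Term applies, adding Term. So (Instr)⁺ = {CourseID, Title, Term, Instr}.
The closure contains neither all of Course1 = {Credits, CourseID, Title, Term, Instr} nor all of Course2 = {Room, Instr}, so the common attributes are not a superkey of either fragment. The join is lossy.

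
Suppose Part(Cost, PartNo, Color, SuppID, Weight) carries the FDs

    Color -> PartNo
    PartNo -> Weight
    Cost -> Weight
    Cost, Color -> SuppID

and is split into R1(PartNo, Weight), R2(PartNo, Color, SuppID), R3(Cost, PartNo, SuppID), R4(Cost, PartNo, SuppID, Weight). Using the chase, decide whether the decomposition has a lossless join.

No

Chase test. Columns are Cost, PartNo, Color, SuppID, Weight; row i has aⱼ where attribute j ∈ Ri, else bᵢⱼ.
Initial tableau (one row per fragment):
  row 1: b11 a2 b13 b14 a5
  row 2: b21 a2 a3 a4 b25
  row 3: a1 a2 b33 a4 b35
  row 4: a1 a2 b43 a4 a5
Rows 1 and 2 agree on PartNo; apply PartNo→Weight and equate their Weight entries.
Rows 1 and 3 agree on PartNo; apply PartNo→Weight and equate their Weight entries.
No row becomes fully distinguished — the join is lossy.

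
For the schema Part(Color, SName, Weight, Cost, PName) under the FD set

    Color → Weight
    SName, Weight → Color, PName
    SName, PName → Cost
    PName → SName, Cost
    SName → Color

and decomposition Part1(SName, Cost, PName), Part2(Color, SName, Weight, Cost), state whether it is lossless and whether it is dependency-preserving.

Lossless test: (SName, Cost)⁺ = {Color, SName, Weight, Cost, PName}, which contains all of one fragment — lossless.
Dependency preservation: SName, Weight → Color, PName is not contained in any single fragment, but the restricted closure of its left-hand side across the fragments still reaches the right-hand side; the remaining FDs each lie inside some fragment. All dependencies are preserved.

lossless and dependency-preserving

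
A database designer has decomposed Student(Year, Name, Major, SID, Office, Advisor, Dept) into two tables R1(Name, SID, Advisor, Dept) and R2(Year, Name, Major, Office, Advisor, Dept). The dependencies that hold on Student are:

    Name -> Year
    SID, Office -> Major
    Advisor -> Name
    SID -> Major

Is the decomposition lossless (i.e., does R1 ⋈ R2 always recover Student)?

No

Common attributes: R1 ∩ R2 = {Name, Advisor, Dept}.
Closure of {Name, Advisor, Dept}: Name → Year applies, adding Year. So (Name, Advisor, Dept)⁺ = {Year, Name, Advisor, Dept}.
The closure contains neither all of R1 = {Name, SID, Advisor, Dept} nor all of R2 = {Year, Name, Major, Office, Advisor, Dept}, so the common attributes are not a superkey of either fragment. The join is lossy.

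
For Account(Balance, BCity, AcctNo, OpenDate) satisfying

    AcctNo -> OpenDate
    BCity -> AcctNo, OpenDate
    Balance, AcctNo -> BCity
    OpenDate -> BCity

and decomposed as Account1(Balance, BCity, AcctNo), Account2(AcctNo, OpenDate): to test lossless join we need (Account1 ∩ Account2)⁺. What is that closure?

BCity, AcctNo, OpenDate

Account1 ∩ Account2 = {AcctNo}.
AcctNo → OpenDate applies, adding OpenDate
OpenDate → BCity applies, adding BCity
Closure: {BCity, AcctNo, OpenDate}.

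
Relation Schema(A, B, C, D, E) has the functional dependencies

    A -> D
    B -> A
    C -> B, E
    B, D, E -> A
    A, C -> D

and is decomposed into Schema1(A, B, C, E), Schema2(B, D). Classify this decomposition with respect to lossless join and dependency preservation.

Lossless test: (B)⁺ = {A, B, D}, which contains all of one fragment — lossless.
Dependency preservation: the restricted closure of {A} across the fragments never reaches {D}, so A → D cannot be enforced without a join — not preserved.

lossless but not dependency-preserving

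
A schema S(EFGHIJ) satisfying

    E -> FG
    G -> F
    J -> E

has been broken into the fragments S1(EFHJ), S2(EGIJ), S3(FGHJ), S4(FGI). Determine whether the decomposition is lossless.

Chase test. Columns are EFGHIJ; row i has aⱼ where attribute j ∈ Si, else bᵢⱼ.
Initial tableau (one row per fragment):
  row 1: a1 a2 b13 a4 b15 a6
  row 2: a1 b22 a3 b24 a5 a6
  row 3: b31 a2 a3 a4 b35 a6
  row 4: b41 a2 a3 b44 a5 b46
Rows 1 and 2 agree on E; apply E→FG and equate their FG entries.
Rows 1 and 3 agree on J; apply J→E and equate their E entries.
No row becomes fully distinguished — the join is lossy.

No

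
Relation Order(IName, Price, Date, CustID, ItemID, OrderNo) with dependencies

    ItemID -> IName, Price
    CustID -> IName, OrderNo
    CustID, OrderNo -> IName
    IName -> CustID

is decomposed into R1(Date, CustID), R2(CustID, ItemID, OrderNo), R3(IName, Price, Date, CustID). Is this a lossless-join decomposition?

Chase test. Columns are IName, Price, Date, CustID, ItemID, OrderNo; row i has aⱼ where attribute j ∈ Ri, else bᵢⱼ.
Initial tableau (one row per fragment):
  row 1: b11 b12 a3 a4 b15 b16
  row 2: b21 b22 b23 a4 a5 a6
  row 3: a1 a2 a3 a4 b35 b36
Rows 1 and 2 agree on CustID; apply CustID→IName, OrderNo and equate their IName, OrderNo entries.
Rows 1 and 3 agree on CustID; apply CustID→IName, OrderNo and equate their IName, OrderNo entries.
No row becomes fully distinguished — the join is lossy.

No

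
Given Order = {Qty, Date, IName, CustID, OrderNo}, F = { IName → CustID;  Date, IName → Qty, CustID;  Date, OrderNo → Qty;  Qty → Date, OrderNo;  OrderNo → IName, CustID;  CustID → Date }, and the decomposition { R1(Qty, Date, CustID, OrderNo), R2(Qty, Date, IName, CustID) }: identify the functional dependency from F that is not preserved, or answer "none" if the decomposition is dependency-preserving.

none

IName → CustID lies within R2.
Date, IName → Qty, CustID lies within R2.
Date, OrderNo → Qty lies within R1.
Qty → Date, OrderNo lies within R1.
OrderNo → IName, CustID: restricted closure across fragments reaches IName, CustID.
CustID → Date lies within R1.
Every dependency is enforceable on the fragments, so the decomposition is dependency-preserving.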